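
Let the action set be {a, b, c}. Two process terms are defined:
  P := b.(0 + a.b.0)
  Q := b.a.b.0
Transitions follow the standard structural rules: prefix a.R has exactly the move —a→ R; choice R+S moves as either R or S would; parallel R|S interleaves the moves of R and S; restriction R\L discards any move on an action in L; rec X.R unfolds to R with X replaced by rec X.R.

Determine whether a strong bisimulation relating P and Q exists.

Reachable graph of P (4 states):
  s0 = b.(0 + a.b.0) has moves —b→ s1
  s1 = 0 + a.b.0 has moves —a→ s2
  s2 = b.0 has moves —b→ s3
  s3 = 0 has moves ·
Reachable graph of Q (4 states):
  t0 = b.a.b.0 has moves —b→ t1
  t1 = a.b.0 has moves —a→ t2
  t2 = b.0 has moves —b→ t3
  t3 = 0 has moves ·
Coarsest stable partition (strong bisimilarity classes):
  B0 = {s0, t0}
  B1 = {s1, t1}
  B2 = {s2, t2}
  B3 = {s3, t3}
s0 ∈ B0, t0 ∈ B0 → same block

P ~ Q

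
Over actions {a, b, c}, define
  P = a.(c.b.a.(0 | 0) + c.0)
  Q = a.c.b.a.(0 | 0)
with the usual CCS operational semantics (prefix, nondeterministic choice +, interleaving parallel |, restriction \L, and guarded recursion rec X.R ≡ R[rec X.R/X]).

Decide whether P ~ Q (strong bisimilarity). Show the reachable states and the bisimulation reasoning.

NO

P's transition system — 6 states:
  p0 = a.(c.b.a.(0 | 0) + c.0) ⊢ —a→ p1
  p1 = c.b.a.(0 | 0) + c.0 ⊢ —c→ p2, —c→ p3
  p2 = 0 ⊢ ∅
  p3 = b.a.(0 | 0) ⊢ —b→ p4
  p4 = a.(0 | 0) ⊢ —a→ p5
  p5 = 0 | 0 ⊢ ∅
Q's transition system — 5 states:
  q0 = a.c.b.a.(0 | 0) ⊢ —a→ q1
  q1 = c.b.a.(0 | 0) ⊢ —c→ q2
  q2 = b.a.(0 | 0) ⊢ —b→ q3
  q3 = a.(0 | 0) ⊢ —a→ q4
  q4 = 0 | 0 ⊢ ∅
Bisimilarity quotient blocks:
  B0 = {p0}
  B1 = {p1}
  B2 = {p3, q2}
  B3 = {p4, q3}
  B4 = {p2, p5, q4}
  B5 = {q0}
  B6 = {q1}
p0 ∈ B0, q0 ∈ B5 → different blocks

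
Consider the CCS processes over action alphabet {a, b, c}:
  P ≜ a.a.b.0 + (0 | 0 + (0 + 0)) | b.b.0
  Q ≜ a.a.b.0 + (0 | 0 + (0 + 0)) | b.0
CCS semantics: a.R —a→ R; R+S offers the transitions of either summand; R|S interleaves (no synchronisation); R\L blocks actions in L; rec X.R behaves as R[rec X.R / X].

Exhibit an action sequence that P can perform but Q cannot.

Reachable graph of P (6 states):
  u0 = a.a.b.0 + (0 | 0 + (0 + 0)) | b.b.0 | ··a··> u1, ··b··> u2
  u1 = a.b.0 | ··a··> u3
  u2 = (0 | 0 + (0 + 0)) | b.0 | ··b··> u4
  u3 = b.0 | ··b··> u5
  u4 = (0 | 0 + (0 + 0)) | 0 | deadlocked
  u5 = 0 | deadlocked
Reachable graph of Q (5 states):
  v0 = a.a.b.0 + (0 | 0 + (0 + 0)) | b.0 | ··a··> v1, ··b··> v2
  v1 = a.b.0 | ··a··> v3
  v2 = (0 | 0 + (0 + 0)) | 0 | deadlocked
  v3 = b.0 | ··b··> v4
  v4 = 0 | deadlocked
Run σ = ⟨bb⟩ on P: start {u0}
  after b @ step 1: {u2}
  after b @ step 2: {u4}
  P completes σ.
Run σ = ⟨bb⟩ on Q: start {v0}
  after b @ step 1: {v2}
  after b @ step 2: ∅  — Q cannot continue

bb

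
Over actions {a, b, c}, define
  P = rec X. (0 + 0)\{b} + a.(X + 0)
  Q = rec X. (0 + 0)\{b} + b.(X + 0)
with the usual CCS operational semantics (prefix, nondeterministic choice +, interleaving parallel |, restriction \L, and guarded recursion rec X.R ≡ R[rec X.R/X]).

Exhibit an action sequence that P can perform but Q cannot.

LTS(P): 2 reachable states
  u0 = rec X. (0 + 0)\{b} + a.(X + 0) :: ··a··> u1
  u1 = (rec X. (0 + 0)\{b} + a.(X + 0)) + 0 :: ··a··> u1
LTS(Q): 2 reachable states
  v0 = rec X. (0 + 0)\{b} + b.(X + 0) :: ··b··> v1
  v1 = (rec X. (0 + 0)\{b} + b.(X + 0)) + 0 :: ··b··> v1
Executing a from P (initial set {u0}):
  step 1 (a): {u1}
  — P admits the full trace.
Executing a from Q (initial set {v0}):
  step 1 (a): ∅  — Q cannot continue

a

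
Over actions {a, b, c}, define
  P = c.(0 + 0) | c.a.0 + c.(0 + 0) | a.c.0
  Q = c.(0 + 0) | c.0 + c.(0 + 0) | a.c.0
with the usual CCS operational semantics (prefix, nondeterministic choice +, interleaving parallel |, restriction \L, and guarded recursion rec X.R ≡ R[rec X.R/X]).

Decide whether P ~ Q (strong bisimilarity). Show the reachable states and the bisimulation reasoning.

not bisimilar

Reachable graph of P (9 states):
  s0 = c.(0 + 0) | c.a.0 + c.(0 + 0) | a.c.0 → —a→ s1, —c→ s2, —c→ s3, —c→ s4
  s1 = c.(0 + 0) | c.0 → —c→ s5, —c→ s6
  s2 = (0 + 0) | a.c.0 → —a→ s5
  s3 = (0 + 0) | c.a.0 → —c→ s7
  s4 = c.(0 + 0) | a.0 → —a→ s6, —c→ s7
  s5 = (0 + 0) | c.0 → —c→ s8
  s6 = c.(0 + 0) | 0 → —c→ s8
  s7 = (0 + 0) | a.0 → —a→ s8
  s8 = (0 + 0) | 0 → deadlocked
Reachable graph of Q (6 states):
  t0 = c.(0 + 0) | c.0 + c.(0 + 0) | a.c.0 → —a→ t1, —c→ t2, —c→ t3, —c→ t4
  t1 = c.(0 + 0) | c.0 → —c→ t3, —c→ t4
  t2 = (0 + 0) | a.c.0 → —a→ t3
  t3 = (0 + 0) | c.0 → —c→ t5
  t4 = c.(0 + 0) | 0 → —c→ t5
  t5 = (0 + 0) | 0 → deadlocked
Bisimilarity quotient blocks:
  B0 = {s0}
  B1 = {s1, t1}
  B2 = {s5, s6, t3, t4}
  B3 = {s8, t5}
  B4 = {s3}
  B5 = {s7}
  B6 = {s4}
  B7 = {s2, t2}
  B8 = {t0}
s0 ∈ B0, t0 ∈ B8 → different blocks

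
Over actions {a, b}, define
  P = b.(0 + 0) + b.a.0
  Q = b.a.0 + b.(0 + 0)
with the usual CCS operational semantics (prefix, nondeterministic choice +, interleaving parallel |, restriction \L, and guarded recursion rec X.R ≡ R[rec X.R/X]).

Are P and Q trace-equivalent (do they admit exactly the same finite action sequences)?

trace-equivalent

Reachable graph of P (4 states):
  p0 = b.(0 + 0) + b.a.0 has moves --b--▸ p1, --b--▸ p2
  p1 = 0 + 0 has moves ∅
  p2 = a.0 has moves --a--▸ p3
  p3 = 0 has moves ∅
Reachable graph of Q (4 states):
  q0 = b.a.0 + b.(0 + 0) has moves --b--▸ q1, --b--▸ q2
  q1 = 0 + 0 has moves ∅
  q2 = a.0 has moves --a--▸ q3
  q3 = 0 has moves ∅
Bisimilarity quotient blocks:
  B0 = {p0, q0}
  B1 = {p2, q2}
  B2 = {p1, p3, q1, q3}
p0 ∈ B0, q0 ∈ B0 → same block
Bisimilar ⇒ trace-equivalent.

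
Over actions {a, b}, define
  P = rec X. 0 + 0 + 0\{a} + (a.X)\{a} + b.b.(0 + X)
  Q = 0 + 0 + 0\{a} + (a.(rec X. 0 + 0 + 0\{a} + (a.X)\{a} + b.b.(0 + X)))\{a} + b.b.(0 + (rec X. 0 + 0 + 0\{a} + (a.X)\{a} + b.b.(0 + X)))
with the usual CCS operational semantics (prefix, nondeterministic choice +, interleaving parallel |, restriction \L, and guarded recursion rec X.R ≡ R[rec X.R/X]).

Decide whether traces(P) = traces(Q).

YES

LTS(P): 3 reachable states
  p0 = rec X. 0 + 0 + 0\{a} + (a.X)\{a} + b.b.(0 + X) :: =b=> p1
  p1 = b.(0 + (rec X. 0 + 0 + 0\{a} + (a.X)\{a} + b.b.(0 + X))) :: =b=> p2
  p2 = 0 + (rec X. 0 + 0 + 0\{a} + (a.X)\{a} + b.b.(0 + X)) :: =b=> p1
LTS(Q): 3 reachable states
  q0 = 0 + 0 + 0\{a} + (a.(rec X. 0 + 0 + 0\{a} + (a.X)\{a} + b.b.(0 + X)))\{a} + b.b.(0 + (rec X. 0 + 0 + 0\{a} + (a.X)\{a} + b.b.(0 + X))) :: =b=> q1
  q1 = b.(0 + (rec X. 0 + 0 + 0\{a} + (a.X)\{a} + b.b.(0 + X))) :: =b=> q2
  q2 = 0 + (rec X. 0 + 0 + 0\{a} + (a.X)\{a} + b.b.(0 + X)) :: =b=> q1
Partition-refinement fixed point:
  B0 = {p0, p1, p2, q0, q1, q2}
p0 ∈ B0, q0 ∈ B0 → same block
Bisimilar ⇒ trace-equivalent.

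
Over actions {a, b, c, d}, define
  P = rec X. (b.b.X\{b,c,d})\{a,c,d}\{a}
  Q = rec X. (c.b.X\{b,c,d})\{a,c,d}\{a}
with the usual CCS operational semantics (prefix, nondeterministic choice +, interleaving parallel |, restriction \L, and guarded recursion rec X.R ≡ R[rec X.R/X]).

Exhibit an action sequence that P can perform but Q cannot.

b

P's transition system — 3 states:
  u0 = rec X. (b.b.X\{b,c,d})\{a,c,d}\{a} ⊢ =b=> u1
  u1 = (b.(rec X. (b.b.X\{b,c,d})\{a,c,d}\{a})\{b,c,d})\{a,c,d}\{a} ⊢ =b=> u2
  u2 = (rec X. (b.b.X\{b,c,d})\{a,c,d}\{a})\{b,c,d}\{a,c,d}\{a} ⊢ stopped
Q's transition system — 1 states:
  v0 = rec X. (c.b.X\{b,c,d})\{a,c,d}\{a} ⊢ stopped
Executing b from P (initial set {u0}):
  step 1 (b): {u1}
  ✓ P
Executing b from Q (initial set {v0}):
  step 1 (b): no successor for Q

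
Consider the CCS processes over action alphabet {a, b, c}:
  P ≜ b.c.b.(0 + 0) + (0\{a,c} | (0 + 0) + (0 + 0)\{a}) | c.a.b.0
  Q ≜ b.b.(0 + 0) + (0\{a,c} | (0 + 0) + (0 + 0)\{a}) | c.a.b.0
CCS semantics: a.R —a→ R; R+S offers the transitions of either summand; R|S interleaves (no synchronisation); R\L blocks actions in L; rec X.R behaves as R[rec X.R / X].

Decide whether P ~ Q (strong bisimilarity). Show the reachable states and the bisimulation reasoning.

LTS(P): 7 reachable states
  p0 = b.c.b.(0 + 0) + (0\{a,c} | (0 + 0) + (0 + 0)\{a}) | c.a.b.0 ⊢ ··b··> p1, ··c··> p2
  p1 = c.b.(0 + 0) ⊢ ··c··> p3
  p2 = (0\{a,c} | (0 + 0) + (0 + 0)\{a}) | a.b.0 ⊢ ··a··> p4
  p3 = b.(0 + 0) ⊢ ··b··> p5
  p4 = (0\{a,c} | (0 + 0) + (0 + 0)\{a}) | b.0 ⊢ ··b··> p6
  p5 = 0 + 0 ⊢ ·
  p6 = (0\{a,c} | (0 + 0) + (0 + 0)\{a}) | 0 ⊢ ·
LTS(Q): 6 reachable states
  q0 = b.b.(0 + 0) + (0\{a,c} | (0 + 0) + (0 + 0)\{a}) | c.a.b.0 ⊢ ··b··> q1, ··c··> q2
  q1 = b.(0 + 0) ⊢ ··b··> q3
  q2 = (0\{a,c} | (0 + 0) + (0 + 0)\{a}) | a.b.0 ⊢ ··a··> q4
  q3 = 0 + 0 ⊢ ·
  q4 = (0\{a,c} | (0 + 0) + (0 + 0)\{a}) | b.0 ⊢ ··b··> q5
  q5 = (0\{a,c} | (0 + 0) + (0 + 0)\{a}) | 0 ⊢ ·
Coarsest stable partition (strong bisimilarity classes):
  B0 = {p0}
  B1 = {p2, q2}
  B2 = {p3, p4, q1, q4}
  B3 = {p5, p6, q3, q5}
  B4 = {p1}
  B5 = {q0}
p0 ∈ B0, q0 ∈ B5 → different blocks

NO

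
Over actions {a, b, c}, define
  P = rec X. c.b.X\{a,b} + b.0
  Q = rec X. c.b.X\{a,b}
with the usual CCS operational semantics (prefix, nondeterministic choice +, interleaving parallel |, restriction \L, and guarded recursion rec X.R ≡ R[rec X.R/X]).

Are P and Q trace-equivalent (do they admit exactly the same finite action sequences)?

Reachable graph of P (5 states):
  s0 = rec X. c.b.X\{a,b} + b.0 | ··b··> s1, ··c··> s2
  s1 = 0 | ·
  s2 = b.(rec X. c.b.X\{a,b} + b.0)\{a,b} | ··b··> s3
  s3 = (rec X. c.b.X\{a,b} + b.0)\{a,b} | ··c··> s4
  s4 = (b.(rec X. c.b.X\{a,b} + b.0)\{a,b})\{a,b} | ·
Reachable graph of Q (4 states):
  t0 = rec X. c.b.X\{a,b} | ··c··> t1
  t1 = b.(rec X. c.b.X\{a,b})\{a,b} | ··b··> t2
  t2 = (rec X. c.b.X\{a,b})\{a,b} | ··c··> t3
  t3 = (b.(rec X. c.b.X\{a,b})\{a,b})\{a,b} | ·
Executing b from P (initial set {s0}):
  [1] b ⇒ {s1}
  — P admits the full trace.
Executing b from Q (initial set {t0}):
  [1] b ⇒ ∅  — Q cannot continue

traces(P) ≠ traces(Q) — witness ⟨b⟩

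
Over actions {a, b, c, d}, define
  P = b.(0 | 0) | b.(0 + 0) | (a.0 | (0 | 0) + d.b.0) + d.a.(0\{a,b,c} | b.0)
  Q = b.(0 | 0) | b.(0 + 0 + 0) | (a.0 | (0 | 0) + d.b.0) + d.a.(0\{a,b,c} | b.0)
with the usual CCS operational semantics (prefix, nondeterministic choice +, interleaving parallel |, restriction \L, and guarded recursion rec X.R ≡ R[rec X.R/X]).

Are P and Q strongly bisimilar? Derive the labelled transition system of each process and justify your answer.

Reachable graph of P (19 states):
  m0 = b.(0 | 0) | b.(0 + 0) | (a.0 | (0 | 0) + d.b.0) + d.a.(0\{a,b,c} | b.0) → --a--▸ m1, --b--▸ m2, --b--▸ m3, --d--▸ m4, --d--▸ m5
  m1 = b.(0 | 0) | b.(0 + 0) | (0 | (0 | 0)) → --b--▸ m6, --b--▸ m7
  m2 = 0 | 0 | b.(0 + 0) | (a.0 | (0 | 0) + d.b.0) → --a--▸ m6, --b--▸ m8, --d--▸ m9
  m3 = b.(0 | 0) | (0 + 0) | (a.0 | (0 | 0) + d.b.0) → --a--▸ m7, --b--▸ m8, --d--▸ m10
  m4 = a.(0\{a,b,c} | b.0) → --a--▸ m11
  m5 = b.(0 | 0) | b.(0 + 0) | b.0 → --b--▸ m10, --b--▸ m12, --b--▸ m9
  m6 = 0 | 0 | b.(0 + 0) | (0 | (0 | 0)) → --b--▸ m13
  m7 = b.(0 | 0) | (0 + 0) | (0 | (0 | 0)) → --b--▸ m13
  m8 = 0 | 0 | (0 + 0) | (a.0 | (0 | 0) + d.b.0) → --a--▸ m13, --d--▸ m14
  m9 = 0 | 0 | b.(0 + 0) | b.0 → --b--▸ m14, --b--▸ m15
  m10 = b.(0 | 0) | (0 + 0) | b.0 → --b--▸ m14, --b--▸ m16
  m11 = 0\{a,b,c} | b.0 → --b--▸ m17
  m12 = b.(0 | 0) | b.(0 + 0) | 0 → --b--▸ m15, --b--▸ m16
  m13 = 0 | 0 | (0 + 0) | (0 | (0 | 0)) → ·
  m14 = 0 | 0 | (0 + 0) | b.0 → --b--▸ m18
  m15 = 0 | 0 | b.(0 + 0) | 0 → --b--▸ m18
  m16 = b.(0 | 0) | (0 + 0) | 0 → --b--▸ m18
  m17 = 0\{a,b,c} | 0 → ·
  m18 = 0 | 0 | (0 + 0) | 0 → ·
Reachable graph of Q (19 states):
  n0 = b.(0 | 0) | b.(0 + 0 + 0) | (a.0 | (0 | 0) + d.b.0) + d.a.(0\{a,b,c} | b.0) → --a--▸ n1, --b--▸ n2, --b--▸ n3, --d--▸ n4, --d--▸ n5
  n1 = b.(0 | 0) | b.(0 + 0 + 0) | (0 | (0 | 0)) → --b--▸ n6, --b--▸ n7
  n2 = 0 | 0 | b.(0 + 0 + 0) | (a.0 | (0 | 0) + d.b.0) → --a--▸ n6, --b--▸ n8, --d--▸ n9
  n3 = b.(0 | 0) | (0 + 0 + 0) | (a.0 | (0 | 0) + d.b.0) → --a--▸ n7, --b--▸ n8, --d--▸ n10
  n4 = a.(0\{a,b,c} | b.0) → --a--▸ n11
  n5 = b.(0 | 0) | b.(0 + 0 + 0) | b.0 → --b--▸ n10, --b--▸ n12, --b--▸ n9
  n6 = 0 | 0 | b.(0 + 0 + 0) | (0 | (0 | 0)) → --b--▸ n13
  n7 = b.(0 | 0) | (0 + 0 + 0) | (0 | (0 | 0)) → --b--▸ n13
  n8 = 0 | 0 | (0 + 0 + 0) | (a.0 | (0 | 0) + d.b.0) → --a--▸ n13, --d--▸ n14
  n9 = 0 | 0 | b.(0 + 0 + 0) | b.0 → --b--▸ n14, --b--▸ n15
  n10 = b.(0 | 0) | (0 + 0 + 0) | b.0 → --b--▸ n14, --b--▸ n16
  n11 = 0\{a,b,c} | b.0 → --b--▸ n17
  n12 = b.(0 | 0) | b.(0 + 0 + 0) | 0 → --b--▸ n15, --b--▸ n16
  n13 = 0 | 0 | (0 + 0 + 0) | (0 | (0 | 0)) → ·
  n14 = 0 | 0 | (0 + 0 + 0) | b.0 → --b--▸ n18
  n15 = 0 | 0 | b.(0 + 0 + 0) | 0 → --b--▸ n18
  n16 = b.(0 | 0) | (0 + 0 + 0) | 0 → --b--▸ n18
  n17 = 0\{a,b,c} | 0 → ·
  n18 = 0 | 0 | (0 + 0 + 0) | 0 → ·
Partition-refinement fixed point:
  B0 = {m0, n0}
  B1 = {m1, m10, m12, m9, n1, n10, n12, n9}
  B2 = {m11, m14, m15, m16, m6, m7, n11, n14, n15, n16, n6, n7}
  B3 = {m13, m17, m18, n13, n17, n18}
  B4 = {m5, n5}
  B5 = {m2, m3, n2, n3}
  B6 = {m8, n8}
  B7 = {m4, n4}
m0 ∈ B0, n0 ∈ B0 → same block

P ~ Q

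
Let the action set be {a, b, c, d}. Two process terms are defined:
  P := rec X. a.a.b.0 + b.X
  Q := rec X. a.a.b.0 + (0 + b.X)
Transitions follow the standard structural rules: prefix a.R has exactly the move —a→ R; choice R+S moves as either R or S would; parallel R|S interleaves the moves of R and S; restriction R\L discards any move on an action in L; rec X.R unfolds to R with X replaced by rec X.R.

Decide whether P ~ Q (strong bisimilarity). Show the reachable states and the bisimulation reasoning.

LTS(P): 4 reachable states
  m0 = rec X. a.a.b.0 + b.X :: --a--▸ m1, --b--▸ m0
  m1 = a.b.0 :: --a--▸ m2
  m2 = b.0 :: --b--▸ m3
  m3 = 0 :: deadlocked
LTS(Q): 4 reachable states
  n0 = rec X. a.a.b.0 + (0 + b.X) :: --a--▸ n1, --b--▸ n0
  n1 = a.b.0 :: --a--▸ n2
  n2 = b.0 :: --b--▸ n3
  n3 = 0 :: deadlocked
Coarsest stable partition (strong bisimilarity classes):
  B0 = {m0, n0}
  B1 = {m1, n1}
  B2 = {m2, n2}
  B3 = {m3, n3}
m0 ∈ B0, n0 ∈ B0 → same block

bisimilar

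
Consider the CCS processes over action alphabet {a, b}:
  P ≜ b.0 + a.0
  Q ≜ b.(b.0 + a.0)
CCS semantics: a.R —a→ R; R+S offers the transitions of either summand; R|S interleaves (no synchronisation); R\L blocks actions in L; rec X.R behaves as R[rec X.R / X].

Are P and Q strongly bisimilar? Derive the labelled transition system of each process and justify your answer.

Reachable graph of P (2 states):
  u0 = b.0 + a.0 ⊢ -a-> u1, -b-> u1
  u1 = 0 ⊢ ·
Reachable graph of Q (3 states):
  v0 = b.(b.0 + a.0) ⊢ -b-> v1
  v1 = b.0 + a.0 ⊢ -a-> v2, -b-> v2
  v2 = 0 ⊢ ·
Partition-refinement fixed point:
  B0 = {u0, v1}
  B1 = {u1, v2}
  B2 = {v0}
u0 ∈ B0, v0 ∈ B2 → different blocks

not bisimilar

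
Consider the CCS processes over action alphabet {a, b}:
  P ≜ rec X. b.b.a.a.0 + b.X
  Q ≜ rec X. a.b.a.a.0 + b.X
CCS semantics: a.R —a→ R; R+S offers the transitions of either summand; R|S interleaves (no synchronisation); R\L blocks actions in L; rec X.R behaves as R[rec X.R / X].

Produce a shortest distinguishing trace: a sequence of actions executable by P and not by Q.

LTS(P): 5 reachable states
  m0 = rec X. b.b.a.a.0 + b.X has moves —b→ m0, —b→ m1
  m1 = b.a.a.0 has moves —b→ m2
  m2 = a.a.0 has moves —a→ m3
  m3 = a.0 has moves —a→ m4
  m4 = 0 has moves ∅
LTS(Q): 5 reachable states
  n0 = rec X. a.b.a.a.0 + b.X has moves —a→ n1, —b→ n0
  n1 = b.a.a.0 has moves —b→ n2
  n2 = a.a.0 has moves —a→ n3
  n3 = a.0 has moves —a→ n4
  n4 = 0 has moves ∅
Trace ⟨bbaa⟩ through P, begin at {m0}:
  after b @ step 1: {m0, m1}
  after b @ step 2: {m0, m1, m2}
  after a @ step 3: {m3}
  after a @ step 4: {m4}
  ✓ P
Trace ⟨bbaa⟩ through Q, begin at {n0}:
  after b @ step 1: {n0}
  after b @ step 2: {n0}
  after a @ step 3: {n1}
  after a @ step 4: no successor for Q

bbaa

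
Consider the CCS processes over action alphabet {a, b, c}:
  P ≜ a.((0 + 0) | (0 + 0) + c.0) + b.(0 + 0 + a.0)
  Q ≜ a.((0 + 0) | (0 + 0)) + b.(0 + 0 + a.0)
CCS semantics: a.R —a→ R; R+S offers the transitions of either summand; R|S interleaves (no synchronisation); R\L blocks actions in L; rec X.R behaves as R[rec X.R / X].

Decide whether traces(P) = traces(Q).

P's transition system — 4 states:
  u0 = a.((0 + 0) | (0 + 0) + c.0) + b.(0 + 0 + a.0) ⊢ —a→ u1, —b→ u2
  u1 = (0 + 0) | (0 + 0) + c.0 ⊢ —c→ u3
  u2 = 0 + 0 + a.0 ⊢ —a→ u3
  u3 = 0 ⊢ deadlocked
Q's transition system — 4 states:
  v0 = a.((0 + 0) | (0 + 0)) + b.(0 + 0 + a.0) ⊢ —a→ v1, —b→ v2
  v1 = (0 + 0) | (0 + 0) ⊢ deadlocked
  v2 = 0 + 0 + a.0 ⊢ —a→ v3
  v3 = 0 ⊢ deadlocked
Trace ⟨ac⟩ through P, begin at {u0}:
  after a @ step 1: {u1}
  after c @ step 2: {u3}
  — P admits the full trace.
Trace ⟨ac⟩ through Q, begin at {v0}:
  after a @ step 1: {v1}
  after c @ step 2: ∅  — Q cannot continue

traces(P) ≠ traces(Q) — witness ⟨ac⟩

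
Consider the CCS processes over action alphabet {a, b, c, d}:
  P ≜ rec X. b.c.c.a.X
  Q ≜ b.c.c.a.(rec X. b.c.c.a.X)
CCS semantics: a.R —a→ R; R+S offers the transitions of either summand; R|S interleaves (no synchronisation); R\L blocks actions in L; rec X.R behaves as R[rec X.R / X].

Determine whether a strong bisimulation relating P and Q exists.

bisimilar

Reachable graph of P (4 states):
  p0 = rec X. b.c.c.a.X has moves =b=> p1
  p1 = c.c.a.(rec X. b.c.c.a.X) has moves =c=> p2
  p2 = c.a.(rec X. b.c.c.a.X) has moves =c=> p3
  p3 = a.(rec X. b.c.c.a.X) has moves =a=> p0
Reachable graph of Q (5 states):
  q0 = b.c.c.a.(rec X. b.c.c.a.X) has moves =b=> q1
  q1 = c.c.a.(rec X. b.c.c.a.X) has moves =c=> q2
  q2 = c.a.(rec X. b.c.c.a.X) has moves =c=> q3
  q3 = a.(rec X. b.c.c.a.X) has moves =a=> q4
  q4 = rec X. b.c.c.a.X has moves =b=> q1
Bisimilarity quotient blocks:
  B0 = {p0, q0, q4}
  B1 = {p1, q1}
  B2 = {p2, q2}
  B3 = {p3, q3}
p0 ∈ B0, q0 ∈ B0 → same block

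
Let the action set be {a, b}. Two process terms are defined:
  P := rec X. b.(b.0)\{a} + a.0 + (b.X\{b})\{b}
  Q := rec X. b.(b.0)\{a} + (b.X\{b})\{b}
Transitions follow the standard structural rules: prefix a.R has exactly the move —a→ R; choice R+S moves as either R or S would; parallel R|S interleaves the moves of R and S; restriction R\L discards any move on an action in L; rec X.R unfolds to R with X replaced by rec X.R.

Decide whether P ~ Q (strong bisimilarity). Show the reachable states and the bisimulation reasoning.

P ≁ Q

LTS(P): 4 reachable states
  p0 = rec X. b.(b.0)\{a} + a.0 + (b.X\{b})\{b} ⊢ -a-> p1, -b-> p2
  p1 = 0 ⊢ (no moves)
  p2 = (b.0)\{a} ⊢ -b-> p3
  p3 = 0\{a} ⊢ (no moves)
LTS(Q): 3 reachable states
  q0 = rec X. b.(b.0)\{a} + (b.X\{b})\{b} ⊢ -b-> q1
  q1 = (b.0)\{a} ⊢ -b-> q2
  q2 = 0\{a} ⊢ (no moves)
Partition-refinement fixed point:
  B0 = {p0}
  B1 = {p1, p3, q2}
  B2 = {p2, q1}
  B3 = {q0}
p0 ∈ B0, q0 ∈ B3 → different blocks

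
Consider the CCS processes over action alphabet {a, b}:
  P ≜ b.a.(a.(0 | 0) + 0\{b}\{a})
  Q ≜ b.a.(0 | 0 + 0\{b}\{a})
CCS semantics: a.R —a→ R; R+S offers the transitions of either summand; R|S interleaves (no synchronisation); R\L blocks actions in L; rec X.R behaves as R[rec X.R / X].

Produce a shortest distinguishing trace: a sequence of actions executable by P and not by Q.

baa

P's transition system — 4 states:
  p0 = b.a.(a.(0 | 0) + 0\{b}\{a}) → =b=> p1
  p1 = a.(a.(0 | 0) + 0\{b}\{a}) → =a=> p2
  p2 = a.(0 | 0) + 0\{b}\{a} → =a=> p3
  p3 = 0 | 0 → ·
Q's transition system — 3 states:
  q0 = b.a.(0 | 0 + 0\{b}\{a}) → =b=> q1
  q1 = a.(0 | 0 + 0\{b}\{a}) → =a=> q2
  q2 = 0 | 0 + 0\{b}\{a} → ·
Executing baa from P (initial set {p0}):
  step 1 (b): {p1}
  step 2 (a): {p2}
  step 3 (a): {p3}
  P completes σ.
Executing baa from Q (initial set {q0}):
  step 1 (b): {q1}
  step 2 (a): {q2}
  step 3 (a): ∅ (Q stuck)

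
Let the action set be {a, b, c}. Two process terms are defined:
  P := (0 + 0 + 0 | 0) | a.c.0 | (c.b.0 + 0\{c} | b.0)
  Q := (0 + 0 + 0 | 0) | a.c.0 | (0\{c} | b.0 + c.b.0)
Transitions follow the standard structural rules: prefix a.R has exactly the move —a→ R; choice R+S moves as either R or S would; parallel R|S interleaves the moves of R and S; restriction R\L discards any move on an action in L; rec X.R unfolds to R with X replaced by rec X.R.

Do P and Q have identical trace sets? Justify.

Reachable graph of P (12 states):
  s0 = (0 + 0 + 0 | 0) | a.c.0 | (c.b.0 + 0\{c} | b.0) ⊢ --a--▸ s1, --b--▸ s2, --c--▸ s3
  s1 = (0 + 0 + 0 | 0) | c.0 | (c.b.0 + 0\{c} | b.0) ⊢ --b--▸ s4, --c--▸ s5, --c--▸ s6
  s2 = (0 + 0 + 0 | 0) | a.c.0 | (0\{c} | 0) ⊢ --a--▸ s4
  s3 = (0 + 0 + 0 | 0) | a.c.0 | b.0 ⊢ --a--▸ s6, --b--▸ s7
  s4 = (0 + 0 + 0 | 0) | c.0 | (0\{c} | 0) ⊢ --c--▸ s8
  s5 = (0 + 0 + 0 | 0) | 0 | (c.b.0 + 0\{c} | b.0) ⊢ --b--▸ s8, --c--▸ s9
  s6 = (0 + 0 + 0 | 0) | c.0 | b.0 ⊢ --b--▸ s10, --c--▸ s9
  s7 = (0 + 0 + 0 | 0) | a.c.0 | 0 ⊢ --a--▸ s10
  s8 = (0 + 0 + 0 | 0) | 0 | (0\{c} | 0) ⊢ ∅
  s9 = (0 + 0 + 0 | 0) | 0 | b.0 ⊢ --b--▸ s11
  s10 = (0 + 0 + 0 | 0) | c.0 | 0 ⊢ --c--▸ s11
  s11 = (0 + 0 + 0 | 0) | 0 | 0 ⊢ ∅
Reachable graph of Q (12 states):
  t0 = (0 + 0 + 0 | 0) | a.c.0 | (0\{c} | b.0 + c.b.0) ⊢ --a--▸ t1, --b--▸ t2, --c--▸ t3
  t1 = (0 + 0 + 0 | 0) | c.0 | (0\{c} | b.0 + c.b.0) ⊢ --b--▸ t4, --c--▸ t5, --c--▸ t6
  t2 = (0 + 0 + 0 | 0) | a.c.0 | (0\{c} | 0) ⊢ --a--▸ t4
  t3 = (0 + 0 + 0 | 0) | a.c.0 | b.0 ⊢ --a--▸ t6, --b--▸ t7
  t4 = (0 + 0 + 0 | 0) | c.0 | (0\{c} | 0) ⊢ --c--▸ t8
  t5 = (0 + 0 + 0 | 0) | 0 | (0\{c} | b.0 + c.b.0) ⊢ --b--▸ t8, --c--▸ t9
  t6 = (0 + 0 + 0 | 0) | c.0 | b.0 ⊢ --b--▸ t10, --c--▸ t9
  t7 = (0 + 0 + 0 | 0) | a.c.0 | 0 ⊢ --a--▸ t10
  t8 = (0 + 0 + 0 | 0) | 0 | (0\{c} | 0) ⊢ ∅
  t9 = (0 + 0 + 0 | 0) | 0 | b.0 ⊢ --b--▸ t11
  t10 = (0 + 0 + 0 | 0) | c.0 | 0 ⊢ --c--▸ t11
  t11 = (0 + 0 + 0 | 0) | 0 | 0 ⊢ ∅
Coarsest stable partition (strong bisimilarity classes):
  B0 = {s0, t0}
  B1 = {s1, t1}
  B2 = {s5, t5}
  B3 = {s9, t9}
  B4 = {s11, s8, t11, t8}
  B5 = {s6, t6}
  B6 = {s10, s4, t10, t4}
  B7 = {s3, t3}
  B8 = {s2, s7, t2, t7}
s0 ∈ B0, t0 ∈ B0 → same block
Bisimilar ⇒ trace-equivalent.

trace-equivalent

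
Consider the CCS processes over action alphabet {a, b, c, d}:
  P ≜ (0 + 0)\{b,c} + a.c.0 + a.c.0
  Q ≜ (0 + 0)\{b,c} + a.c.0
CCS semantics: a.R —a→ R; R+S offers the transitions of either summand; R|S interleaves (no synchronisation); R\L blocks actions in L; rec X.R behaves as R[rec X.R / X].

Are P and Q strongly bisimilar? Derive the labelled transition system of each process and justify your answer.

YES

Reachable graph of P (3 states):
  p0 = (0 + 0)\{b,c} + a.c.0 + a.c.0 has moves -a-> p1
  p1 = c.0 has moves -c-> p2
  p2 = 0 has moves ∅
Reachable graph of Q (3 states):
  q0 = (0 + 0)\{b,c} + a.c.0 has moves -a-> q1
  q1 = c.0 has moves -c-> q2
  q2 = 0 has moves ∅
Bisimilarity quotient blocks:
  B0 = {p0, q0}
  B1 = {p1, q1}
  B2 = {p2, q2}
p0 ∈ B0, q0 ∈ B0 → same block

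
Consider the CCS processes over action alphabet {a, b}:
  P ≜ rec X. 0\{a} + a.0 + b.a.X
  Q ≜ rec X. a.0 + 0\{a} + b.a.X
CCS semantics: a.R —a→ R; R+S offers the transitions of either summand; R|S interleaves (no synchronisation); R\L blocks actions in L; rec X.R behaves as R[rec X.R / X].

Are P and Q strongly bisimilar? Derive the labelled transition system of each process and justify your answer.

YES

LTS(P): 3 reachable states
  m0 = rec X. 0\{a} + a.0 + b.a.X :: —a→ m1, —b→ m2
  m1 = 0 :: ∅
  m2 = a.(rec X. 0\{a} + a.0 + b.a.X) :: —a→ m0
LTS(Q): 3 reachable states
  n0 = rec X. a.0 + 0\{a} + b.a.X :: —a→ n1, —b→ n2
  n1 = 0 :: ∅
  n2 = a.(rec X. a.0 + 0\{a} + b.a.X) :: —a→ n0
Partition-refinement fixed point:
  B0 = {m0, n0}
  B1 = {m1, n1}
  B2 = {m2, n2}
m0 ∈ B0, n0 ∈ B0 → same block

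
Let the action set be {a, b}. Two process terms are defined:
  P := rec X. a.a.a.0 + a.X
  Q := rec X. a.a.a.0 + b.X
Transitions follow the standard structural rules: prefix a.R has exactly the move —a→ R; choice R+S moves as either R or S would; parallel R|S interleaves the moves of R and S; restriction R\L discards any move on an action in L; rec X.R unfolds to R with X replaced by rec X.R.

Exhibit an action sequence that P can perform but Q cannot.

aaaa

Reachable graph of P (4 states):
  p0 = rec X. a.a.a.0 + a.X | —a→ p0, —a→ p1
  p1 = a.a.0 | —a→ p2
  p2 = a.0 | —a→ p3
  p3 = 0 | stopped
Reachable graph of Q (4 states):
  q0 = rec X. a.a.a.0 + b.X | —a→ q1, —b→ q0
  q1 = a.a.0 | —a→ q2
  q2 = a.0 | —a→ q3
  q3 = 0 | stopped
Executing aaaa from P (initial set {p0}):
  step 1 (a): {p0, p1}
  step 2 (a): {p0, p1, p2}
  step 3 (a): {p0, p1, p2, p3}
  step 4 (a): {p0, p1, p2, p3}
  ✓ P
Executing aaaa from Q (initial set {q0}):
  step 1 (a): {q1}
  step 2 (a): {q2}
  step 3 (a): {q3}
  step 4 (a): no successor for Q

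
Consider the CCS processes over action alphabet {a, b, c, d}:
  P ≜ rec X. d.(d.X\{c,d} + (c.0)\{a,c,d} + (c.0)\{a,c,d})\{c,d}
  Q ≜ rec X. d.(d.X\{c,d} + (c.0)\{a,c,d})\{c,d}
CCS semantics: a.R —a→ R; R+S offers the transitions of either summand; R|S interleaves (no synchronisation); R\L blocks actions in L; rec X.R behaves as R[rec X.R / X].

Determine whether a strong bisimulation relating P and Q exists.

P ~ Q

Reachable graph of P (2 states):
  p0 = rec X. d.(d.X\{c,d} + (c.0)\{a,c,d} + (c.0)\{a,c,d})\{c,d} | —d→ p1
  p1 = (d.(rec X. d.(d.X\{c,d} + (c.0)\{a,c,d} + (c.0)\{a,c,d})\{c,d})\{c,d} + (c.0)\{a,c,d} + (c.0)\{a,c,d})\{c,d} | ·
Reachable graph of Q (2 states):
  q0 = rec X. d.(d.X\{c,d} + (c.0)\{a,c,d})\{c,d} | —d→ q1
  q1 = (d.(rec X. d.(d.X\{c,d} + (c.0)\{a,c,d})\{c,d})\{c,d} + (c.0)\{a,c,d})\{c,d} | ·
Coarsest stable partition (strong bisimilarity classes):
  B0 = {p0, q0}
  B1 = {p1, q1}
p0 ∈ B0, q0 ∈ B0 → same block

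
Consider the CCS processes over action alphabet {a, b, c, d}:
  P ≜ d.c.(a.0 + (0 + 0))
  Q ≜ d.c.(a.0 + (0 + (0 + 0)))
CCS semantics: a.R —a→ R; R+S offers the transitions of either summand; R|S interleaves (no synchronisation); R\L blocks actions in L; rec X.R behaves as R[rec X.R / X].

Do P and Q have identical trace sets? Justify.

P's transition system — 4 states:
  u0 = d.c.(a.0 + (0 + 0)) has moves -d-> u1
  u1 = c.(a.0 + (0 + 0)) has moves -c-> u2
  u2 = a.0 + (0 + 0) has moves -a-> u3
  u3 = 0 has moves (no moves)
Q's transition system — 4 states:
  v0 = d.c.(a.0 + (0 + (0 + 0))) has moves -d-> v1
  v1 = c.(a.0 + (0 + (0 + 0))) has moves -c-> v2
  v2 = a.0 + (0 + (0 + 0)) has moves -a-> v3
  v3 = 0 has moves (no moves)
Partition-refinement fixed point:
  B0 = {u0, v0}
  B1 = {u1, v1}
  B2 = {u2, v2}
  B3 = {u3, v3}
u0 ∈ B0, v0 ∈ B0 → same block
Bisimilar ⇒ trace-equivalent.

traces(P) = traces(Q)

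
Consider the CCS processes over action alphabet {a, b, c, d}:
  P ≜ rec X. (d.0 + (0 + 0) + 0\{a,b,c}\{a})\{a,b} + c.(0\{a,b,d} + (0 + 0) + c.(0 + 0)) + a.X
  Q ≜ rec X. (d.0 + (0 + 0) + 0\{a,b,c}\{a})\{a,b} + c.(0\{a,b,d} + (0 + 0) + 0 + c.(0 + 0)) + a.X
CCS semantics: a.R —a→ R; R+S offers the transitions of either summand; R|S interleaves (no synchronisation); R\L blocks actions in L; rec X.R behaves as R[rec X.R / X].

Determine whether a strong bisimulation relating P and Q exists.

P ~ Q

P's transition system — 4 states:
  s0 = rec X. (d.0 + (0 + 0) + 0\{a,b,c}\{a})\{a,b} + c.(0\{a,b,d} + (0 + 0) + c.(0 + 0)) + a.X → =a=> s0, =c=> s1, =d=> s2
  s1 = 0\{a,b,d} + (0 + 0) + c.(0 + 0) → =c=> s3
  s2 = 0\{a,b} → (no moves)
  s3 = 0 + 0 → (no moves)
Q's transition system — 4 states:
  t0 = rec X. (d.0 + (0 + 0) + 0\{a,b,c}\{a})\{a,b} + c.(0\{a,b,d} + (0 + 0) + 0 + c.(0 + 0)) + a.X → =a=> t0, =c=> t1, =d=> t2
  t1 = 0\{a,b,d} + (0 + 0) + 0 + c.(0 + 0) → =c=> t3
  t2 = 0\{a,b} → (no moves)
  t3 = 0 + 0 → (no moves)
Bisimilarity quotient blocks:
  B0 = {s0, t0}
  B1 = {s2, s3, t2, t3}
  B2 = {s1, t1}
s0 ∈ B0, t0 ∈ B0 → same block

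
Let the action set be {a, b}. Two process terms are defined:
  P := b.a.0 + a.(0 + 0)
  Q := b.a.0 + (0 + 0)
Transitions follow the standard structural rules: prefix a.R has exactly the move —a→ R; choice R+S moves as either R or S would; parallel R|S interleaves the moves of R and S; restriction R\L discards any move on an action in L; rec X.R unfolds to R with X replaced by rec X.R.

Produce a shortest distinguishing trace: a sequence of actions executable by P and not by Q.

a

Reachable graph of P (4 states):
  u0 = b.a.0 + a.(0 + 0) ⊢ --a--▸ u1, --b--▸ u2
  u1 = 0 + 0 ⊢ deadlocked
  u2 = a.0 ⊢ --a--▸ u3
  u3 = 0 ⊢ deadlocked
Reachable graph of Q (3 states):
  v0 = b.a.0 + (0 + 0) ⊢ --b--▸ v1
  v1 = a.0 ⊢ --a--▸ v2
  v2 = 0 ⊢ deadlocked
Executing a from P (initial set {u0}):
  step 1 (a): {u1}
  — P admits the full trace.
Executing a from Q (initial set {v0}):
  step 1 (a): no successor for Q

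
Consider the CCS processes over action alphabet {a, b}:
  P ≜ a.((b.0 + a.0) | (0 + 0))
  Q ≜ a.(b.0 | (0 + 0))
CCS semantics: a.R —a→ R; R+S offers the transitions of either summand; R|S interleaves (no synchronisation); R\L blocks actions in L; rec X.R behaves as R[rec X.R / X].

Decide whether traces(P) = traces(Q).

traces(P) ≠ traces(Q) — witness ⟨aa⟩

P's transition system — 3 states:
  u0 = a.((b.0 + a.0) | (0 + 0)) :: ··a··> u1
  u1 = (b.0 + a.0) | (0 + 0) :: ··a··> u2, ··b··> u2
  u2 = 0 | (0 + 0) :: (no moves)
Q's transition system — 3 states:
  v0 = a.(b.0 | (0 + 0)) :: ··a··> v1
  v1 = b.0 | (0 + 0) :: ··b··> v2
  v2 = 0 | (0 + 0) :: (no moves)
Executing aa from P (initial set {u0}):
  after a @ step 1: {u1}
  after a @ step 2: {u2}
  ✓ P
Executing aa from Q (initial set {v0}):
  after a @ step 1: {v1}
  after a @ step 2: ∅  — Q cannot continue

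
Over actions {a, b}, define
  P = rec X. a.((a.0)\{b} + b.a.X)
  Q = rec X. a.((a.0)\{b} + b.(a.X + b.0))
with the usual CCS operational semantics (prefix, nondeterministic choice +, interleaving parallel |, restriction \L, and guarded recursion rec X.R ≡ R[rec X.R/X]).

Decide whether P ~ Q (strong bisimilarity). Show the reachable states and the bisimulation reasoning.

NO

Reachable graph of P (4 states):
  s0 = rec X. a.((a.0)\{b} + b.a.X) → ··a··> s1
  s1 = (a.0)\{b} + b.a.(rec X. a.((a.0)\{b} + b.a.X)) → ··a··> s2, ··b··> s3
  s2 = 0\{b} → ·
  s3 = a.(rec X. a.((a.0)\{b} + b.a.X)) → ··a··> s0
Reachable graph of Q (5 states):
  t0 = rec X. a.((a.0)\{b} + b.(a.X + b.0)) → ··a··> t1
  t1 = (a.0)\{b} + b.(a.(rec X. a.((a.0)\{b} + b.(a.X + b.0))) + b.0) → ··a··> t2, ··b··> t3
  t2 = 0\{b} → ·
  t3 = a.(rec X. a.((a.0)\{b} + b.(a.X + b.0))) + b.0 → ··a··> t0, ··b··> t4
  t4 = 0 → ·
Partition-refinement fixed point:
  B0 = {s0}
  B1 = {s1}
  B2 = {s2, t2, t4}
  B3 = {s3}
  B4 = {t0}
  B5 = {t1}
  B6 = {t3}
s0 ∈ B0, t0 ∈ B4 → different blocks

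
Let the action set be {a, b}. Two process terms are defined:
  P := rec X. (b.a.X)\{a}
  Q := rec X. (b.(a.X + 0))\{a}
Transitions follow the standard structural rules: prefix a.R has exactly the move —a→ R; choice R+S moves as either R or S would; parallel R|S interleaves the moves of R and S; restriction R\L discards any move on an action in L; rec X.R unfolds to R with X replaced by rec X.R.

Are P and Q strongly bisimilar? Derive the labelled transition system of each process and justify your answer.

Reachable graph of P (2 states):
  m0 = rec X. (b.a.X)\{a} | --b--▸ m1
  m1 = (a.(rec X. (b.a.X)\{a}))\{a} | ·
Reachable graph of Q (2 states):
  n0 = rec X. (b.(a.X + 0))\{a} | --b--▸ n1
  n1 = (a.(rec X. (b.(a.X + 0))\{a}) + 0)\{a} | ·
Partition-refinement fixed point:
  B0 = {m0, n0}
  B1 = {m1, n1}
m0 ∈ B0, n0 ∈ B0 → same block

bisimilar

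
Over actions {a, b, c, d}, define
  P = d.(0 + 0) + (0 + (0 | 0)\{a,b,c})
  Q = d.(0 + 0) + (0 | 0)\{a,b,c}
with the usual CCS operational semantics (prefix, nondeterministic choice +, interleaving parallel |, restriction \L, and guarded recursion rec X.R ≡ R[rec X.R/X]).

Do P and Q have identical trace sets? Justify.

YES

Reachable graph of P (2 states):
  s0 = d.(0 + 0) + (0 + (0 | 0)\{a,b,c}) → -d-> s1
  s1 = 0 + 0 → ·
Reachable graph of Q (2 states):
  t0 = d.(0 + 0) + (0 | 0)\{a,b,c} → -d-> t1
  t1 = 0 + 0 → ·
Bisimilarity quotient blocks:
  B0 = {s0, t0}
  B1 = {s1, t1}
s0 ∈ B0, t0 ∈ B0 → same block
Bisimilar ⇒ trace-equivalent.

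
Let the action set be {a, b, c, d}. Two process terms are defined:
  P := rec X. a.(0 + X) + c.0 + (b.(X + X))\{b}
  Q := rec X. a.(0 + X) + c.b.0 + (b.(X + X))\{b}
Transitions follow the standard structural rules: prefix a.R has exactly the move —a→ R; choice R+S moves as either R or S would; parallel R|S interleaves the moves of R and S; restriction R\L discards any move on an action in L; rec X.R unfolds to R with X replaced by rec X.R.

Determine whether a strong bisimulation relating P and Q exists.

Reachable graph of P (3 states):
  u0 = rec X. a.(0 + X) + c.0 + (b.(X + X))\{b} has moves -a-> u1, -c-> u2
  u1 = 0 + (rec X. a.(0 + X) + c.0 + (b.(X + X))\{b}) has moves -a-> u1, -c-> u2
  u2 = 0 has moves ·
Reachable graph of Q (4 states):
  v0 = rec X. a.(0 + X) + c.b.0 + (b.(X + X))\{b} has moves -a-> v1, -c-> v2
  v1 = 0 + (rec X. a.(0 + X) + c.b.0 + (b.(X + X))\{b}) has moves -a-> v1, -c-> v2
  v2 = b.0 has moves -b-> v3
  v3 = 0 has moves ·
Partition-refinement fixed point:
  B0 = {u0, u1}
  B1 = {u2, v3}
  B2 = {v0, v1}
  B3 = {v2}
u0 ∈ B0, v0 ∈ B2 → different blocks

P ≁ Q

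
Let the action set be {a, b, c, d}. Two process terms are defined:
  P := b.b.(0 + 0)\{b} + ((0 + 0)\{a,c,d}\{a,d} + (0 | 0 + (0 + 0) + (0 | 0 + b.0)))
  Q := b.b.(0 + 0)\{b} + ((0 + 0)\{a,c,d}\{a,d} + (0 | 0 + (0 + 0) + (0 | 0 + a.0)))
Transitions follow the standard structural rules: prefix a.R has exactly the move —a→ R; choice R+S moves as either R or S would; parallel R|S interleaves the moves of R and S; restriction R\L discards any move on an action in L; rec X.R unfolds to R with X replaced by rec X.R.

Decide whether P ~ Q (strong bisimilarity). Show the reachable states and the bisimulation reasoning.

P ≁ Q

P's transition system — 4 states:
  u0 = b.b.(0 + 0)\{b} + ((0 + 0)\{a,c,d}\{a,d} + (0 | 0 + (0 + 0) + (0 | 0 + b.0))) → =b=> u1, =b=> u2
  u1 = 0 → deadlocked
  u2 = b.(0 + 0)\{b} → =b=> u3
  u3 = (0 + 0)\{b} → deadlocked
Q's transition system — 4 states:
  v0 = b.b.(0 + 0)\{b} + ((0 + 0)\{a,c,d}\{a,d} + (0 | 0 + (0 + 0) + (0 | 0 + a.0))) → =a=> v1, =b=> v2
  v1 = 0 → deadlocked
  v2 = b.(0 + 0)\{b} → =b=> v3
  v3 = (0 + 0)\{b} → deadlocked
Coarsest stable partition (strong bisimilarity classes):
  B0 = {u0}
  B1 = {u1, u3, v1, v3}
  B2 = {u2, v2}
  B3 = {v0}
u0 ∈ B0, v0 ∈ B3 → different blocks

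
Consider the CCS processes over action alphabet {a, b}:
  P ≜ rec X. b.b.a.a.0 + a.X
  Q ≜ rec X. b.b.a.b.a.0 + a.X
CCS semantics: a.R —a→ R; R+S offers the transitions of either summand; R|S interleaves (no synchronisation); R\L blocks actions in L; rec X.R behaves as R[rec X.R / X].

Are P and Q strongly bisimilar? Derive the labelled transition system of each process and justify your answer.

not bisimilar

LTS(P): 5 reachable states
  p0 = rec X. b.b.a.a.0 + a.X :: --a--▸ p0, --b--▸ p1
  p1 = b.a.a.0 :: --b--▸ p2
  p2 = a.a.0 :: --a--▸ p3
  p3 = a.0 :: --a--▸ p4
  p4 = 0 :: (no moves)
LTS(Q): 6 reachable states
  q0 = rec X. b.b.a.b.a.0 + a.X :: --a--▸ q0, --b--▸ q1
  q1 = b.a.b.a.0 :: --b--▸ q2
  q2 = a.b.a.0 :: --a--▸ q3
  q3 = b.a.0 :: --b--▸ q4
  q4 = a.0 :: --a--▸ q5
  q5 = 0 :: (no moves)
Coarsest stable partition (strong bisimilarity classes):
  B0 = {p0}
  B1 = {p1}
  B2 = {p2}
  B3 = {p3, q4}
  B4 = {p4, q5}
  B5 = {q0}
  B6 = {q1}
  B7 = {q2}
  B8 = {q3}
p0 ∈ B0, q0 ∈ B5 → different blocks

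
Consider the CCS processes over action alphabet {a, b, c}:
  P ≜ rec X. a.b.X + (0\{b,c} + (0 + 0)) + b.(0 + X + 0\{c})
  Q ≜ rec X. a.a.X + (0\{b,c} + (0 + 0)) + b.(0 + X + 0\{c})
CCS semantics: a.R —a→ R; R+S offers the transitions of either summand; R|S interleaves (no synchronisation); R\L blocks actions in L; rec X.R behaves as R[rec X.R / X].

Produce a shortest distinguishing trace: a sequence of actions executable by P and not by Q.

ab

Reachable graph of P (3 states):
  s0 = rec X. a.b.X + (0\{b,c} + (0 + 0)) + b.(0 + X + 0\{c}) | —a→ s1, —b→ s2
  s1 = b.(rec X. a.b.X + (0\{b,c} + (0 + 0)) + b.(0 + X + 0\{c})) | —b→ s0
  s2 = 0 + (rec X. a.b.X + (0\{b,c} + (0 + 0)) + b.(0 + X + 0\{c})) + 0\{c} | —a→ s1, —b→ s2
Reachable graph of Q (3 states):
  t0 = rec X. a.a.X + (0\{b,c} + (0 + 0)) + b.(0 + X + 0\{c}) | —a→ t1, —b→ t2
  t1 = a.(rec X. a.a.X + (0\{b,c} + (0 + 0)) + b.(0 + X + 0\{c})) | —a→ t0
  t2 = 0 + (rec X. a.a.X + (0\{b,c} + (0 + 0)) + b.(0 + X + 0\{c})) + 0\{c} | —a→ t1, —b→ t2
Run σ = ⟨ab⟩ on P: start {s0}
  step 1 (a): {s1}
  step 2 (b): {s0}
  — P admits the full trace.
Run σ = ⟨ab⟩ on Q: start {t0}
  step 1 (a): {t1}
  step 2 (b): ∅ (Q stuck)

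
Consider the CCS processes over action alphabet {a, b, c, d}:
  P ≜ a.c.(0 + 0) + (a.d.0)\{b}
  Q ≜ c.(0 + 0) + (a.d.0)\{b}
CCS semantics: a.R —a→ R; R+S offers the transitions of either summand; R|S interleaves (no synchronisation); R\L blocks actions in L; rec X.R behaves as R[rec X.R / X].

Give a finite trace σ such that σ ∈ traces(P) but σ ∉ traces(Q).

Reachable graph of P (5 states):
  m0 = a.c.(0 + 0) + (a.d.0)\{b} | ··a··> m1, ··a··> m2
  m1 = (d.0)\{b} | ··d··> m3
  m2 = c.(0 + 0) | ··c··> m4
  m3 = 0\{b} | (no moves)
  m4 = 0 + 0 | (no moves)
Reachable graph of Q (4 states):
  n0 = c.(0 + 0) + (a.d.0)\{b} | ··a··> n1, ··c··> n2
  n1 = (d.0)\{b} | ··d··> n3
  n2 = 0 + 0 | (no moves)
  n3 = 0\{b} | (no moves)
Run σ = ⟨ac⟩ on P: start {m0}
  [1] a ⇒ {m1, m2}
  [2] c ⇒ {m4}
  ✓ P
Run σ = ⟨ac⟩ on Q: start {n0}
  [1] a ⇒ {n1}
  [2] c ⇒ ∅ (Q stuck)

ac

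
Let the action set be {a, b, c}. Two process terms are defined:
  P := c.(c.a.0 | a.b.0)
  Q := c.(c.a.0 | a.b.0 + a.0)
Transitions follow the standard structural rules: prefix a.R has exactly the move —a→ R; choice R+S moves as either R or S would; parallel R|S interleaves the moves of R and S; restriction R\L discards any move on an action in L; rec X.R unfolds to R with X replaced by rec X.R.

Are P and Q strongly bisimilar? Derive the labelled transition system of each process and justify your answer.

P ≁ Q

P's transition system — 10 states:
  m0 = c.(c.a.0 | a.b.0) :: --c--▸ m1
  m1 = c.a.0 | a.b.0 :: --a--▸ m2, --c--▸ m3
  m2 = c.a.0 | b.0 :: --b--▸ m4, --c--▸ m5
  m3 = a.0 | a.b.0 :: --a--▸ m5, --a--▸ m6
  m4 = c.a.0 | 0 :: --c--▸ m7
  m5 = a.0 | b.0 :: --a--▸ m8, --b--▸ m7
  m6 = 0 | a.b.0 :: --a--▸ m8
  m7 = a.0 | 0 :: --a--▸ m9
  m8 = 0 | b.0 :: --b--▸ m9
  m9 = 0 | 0 :: (no moves)
Q's transition system — 11 states:
  n0 = c.(c.a.0 | a.b.0 + a.0) :: --c--▸ n1
  n1 = c.a.0 | a.b.0 + a.0 :: --a--▸ n2, --a--▸ n3, --c--▸ n4
  n2 = 0 :: (no moves)
  n3 = c.a.0 | b.0 :: --b--▸ n5, --c--▸ n6
  n4 = a.0 | a.b.0 :: --a--▸ n6, --a--▸ n7
  n5 = c.a.0 | 0 :: --c--▸ n8
  n6 = a.0 | b.0 :: --a--▸ n9, --b--▸ n8
  n7 = 0 | a.b.0 :: --a--▸ n9
  n8 = a.0 | 0 :: --a--▸ n10
  n9 = 0 | b.0 :: --b--▸ n10
  n10 = 0 | 0 :: (no moves)
Partition-refinement fixed point:
  B0 = {m0}
  B1 = {m1}
  B2 = {m2, n3}
  B3 = {m5, n6}
  B4 = {m8, n9}
  B5 = {m9, n10, n2}
  B6 = {m7, n8}
  B7 = {m4, n5}
  B8 = {m3, n4}
  B9 = {m6, n7}
  B10 = {n0}
  B11 = {n1}
m0 ∈ B0, n0 ∈ B10 → different blocks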